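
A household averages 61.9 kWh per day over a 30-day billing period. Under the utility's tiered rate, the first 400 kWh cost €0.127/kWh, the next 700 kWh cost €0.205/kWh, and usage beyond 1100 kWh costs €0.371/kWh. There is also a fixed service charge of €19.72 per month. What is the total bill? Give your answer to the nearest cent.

Usage = 61.9 kWh/day × 30 days = 1857 kWh
First 400 kWh × €0.127 = €50.80
Next 700 kWh × €0.205 = €143.50
Remaining 757 kWh × €0.371 = €280.85
Energy charge = €475.15; + service €19.72 = €494.87

€494.87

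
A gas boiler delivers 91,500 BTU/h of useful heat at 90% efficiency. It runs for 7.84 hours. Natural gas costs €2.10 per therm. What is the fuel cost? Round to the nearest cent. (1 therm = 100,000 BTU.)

Heat delivered = 91,500 BTU/h × 7.84 h = 717,360 BTU
Gas input = 717,360 / 0.90 = 797,067 BTU
= 797,067 / 100,000 = 7.971 therm
Cost = 7.971 × €2.10/therm = €16.74

€16.74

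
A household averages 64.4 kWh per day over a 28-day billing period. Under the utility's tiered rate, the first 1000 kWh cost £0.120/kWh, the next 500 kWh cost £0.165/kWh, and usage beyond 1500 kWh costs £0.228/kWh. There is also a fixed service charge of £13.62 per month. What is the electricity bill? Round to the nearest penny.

£285.25

Usage = 64.4 kWh/day × 28 days = 1803.2 kWh
First 1000 kWh × £0.120 = £120.00
Next 500 kWh × £0.165 = £82.50
Remaining 303.2 kWh × £0.228 = £69.13
Energy charge = £271.63; + service £13.62 = £285.25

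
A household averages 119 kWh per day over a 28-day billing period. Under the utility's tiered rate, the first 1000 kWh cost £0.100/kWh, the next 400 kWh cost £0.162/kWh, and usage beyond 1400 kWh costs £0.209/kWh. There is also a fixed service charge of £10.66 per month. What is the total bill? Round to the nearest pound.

Usage = 119 kWh/day × 28 days = 3332 kWh
First 1000 kWh × £0.100 = £100.00
Next 400 kWh × £0.162 = £64.80
Remaining 1932 kWh × £0.209 = £403.79
Energy charge = £568.59; + service £10.66 = £579.25 ≈ £579

£579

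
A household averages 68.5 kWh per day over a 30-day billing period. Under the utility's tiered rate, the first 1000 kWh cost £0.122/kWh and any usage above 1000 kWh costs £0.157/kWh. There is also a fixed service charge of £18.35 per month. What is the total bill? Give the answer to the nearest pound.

£306

Usage = 68.5 kWh/day × 30 days = 2055 kWh
First 1000 kWh × £0.122 = £122.00
Remaining 1055 kWh × £0.157 = £165.63
Energy charge = £287.63; + service £18.35 = £305.99 ≈ £306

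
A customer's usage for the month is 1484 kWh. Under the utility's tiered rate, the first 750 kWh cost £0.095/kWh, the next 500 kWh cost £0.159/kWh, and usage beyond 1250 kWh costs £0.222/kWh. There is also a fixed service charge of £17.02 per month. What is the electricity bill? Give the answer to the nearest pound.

First 750 kWh × £0.095 = £71.25
Next 500 kWh × £0.159 = £79.50
Remaining 234 kWh × £0.222 = £51.95
Energy charge = £202.70; + service £17.02 = £219.72 ≈ £220

£220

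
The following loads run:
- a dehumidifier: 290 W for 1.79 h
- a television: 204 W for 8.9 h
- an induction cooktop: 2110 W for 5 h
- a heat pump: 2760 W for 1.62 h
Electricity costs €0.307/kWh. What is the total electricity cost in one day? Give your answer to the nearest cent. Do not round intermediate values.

dehumidifier: 290 W × 1.79 h = 519 Wh = 0.5191 kWh
television: 204 W × 8.9 h = 1,816 Wh = 1.816 kWh
induction cooktop: 2110 W × 5 h = 10,550 Wh = 10.55 kWh
heat pump: 2760 W × 1.62 h = 4,471 Wh = 4.471 kWh
Total energy = 0.5191 + 1.816 + 10.55 + 4.471 = 17.36 kWh
Cost = 17.36 kWh × €0.307 = €5.33

€5.33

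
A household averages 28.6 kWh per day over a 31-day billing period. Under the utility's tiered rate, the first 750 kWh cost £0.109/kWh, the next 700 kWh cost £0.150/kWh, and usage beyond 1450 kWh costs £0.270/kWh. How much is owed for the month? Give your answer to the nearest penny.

Usage = 28.6 kWh/day × 31 days = 886.6 kWh
First 750 kWh × £0.109 = £81.75
Next 136.6 kWh × £0.150 = £20.49
Remaining tier: 0 kWh (not reached)
Total = £102.24

£102.24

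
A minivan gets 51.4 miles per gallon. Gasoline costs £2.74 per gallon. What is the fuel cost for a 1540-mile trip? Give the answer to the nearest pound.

£82

Fuel = 1540 mi / 51.4 mpg = 29.96 gal
Cost = 29.96 gal × £2.74/gal = £82.09 ≈ £82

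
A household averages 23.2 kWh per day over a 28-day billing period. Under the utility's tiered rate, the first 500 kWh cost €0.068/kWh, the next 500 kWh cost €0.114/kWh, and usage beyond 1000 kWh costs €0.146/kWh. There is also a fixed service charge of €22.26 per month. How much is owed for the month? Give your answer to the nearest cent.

Usage = 23.2 kWh/day × 28 days = 649.6 kWh
First 500 kWh × €0.068 = €34.00
Next 149.6 kWh × €0.114 = €17.05
Remaining tier: 0 kWh (not reached)
Energy charge = €51.05; + service €22.26 = €73.31

€73.31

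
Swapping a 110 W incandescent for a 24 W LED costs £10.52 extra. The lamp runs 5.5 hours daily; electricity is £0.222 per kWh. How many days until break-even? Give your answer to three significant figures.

100 days

Power saved = 110 − 24 = 86 W
Daily energy saved = 86 W × 5.5 h = 473 Wh = 0.473 kWh
Daily savings = 0.473 × £0.222 = £0.1050
Payback = £10.52 / £0.1050 per day = 100.2 days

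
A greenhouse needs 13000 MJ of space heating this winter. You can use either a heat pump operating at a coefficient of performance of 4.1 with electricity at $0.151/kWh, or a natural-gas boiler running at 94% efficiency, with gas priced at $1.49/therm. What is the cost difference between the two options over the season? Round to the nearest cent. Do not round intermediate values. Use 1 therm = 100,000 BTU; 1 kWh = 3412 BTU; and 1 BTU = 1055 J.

$62.31

Heat load = 13000 MJ = 13,000,000,000 J / 1055 = 12,322,275 BTU
Gas: input = 12,322,275 / 0.94 = 13,108,803 BTU = 131.1 therm → 131.1 × $1.49 = $195.32
Heat pump: 12,322,275 BTU / 3412 = 3,611 kWh heat; / 4.1 = 880.8 kWh in → × $0.151 = $133.01
Difference = |$195.32 − $133.01| = $62.31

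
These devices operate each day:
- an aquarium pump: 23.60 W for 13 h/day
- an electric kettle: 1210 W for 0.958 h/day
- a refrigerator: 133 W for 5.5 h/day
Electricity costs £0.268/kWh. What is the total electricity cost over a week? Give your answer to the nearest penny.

£4.12

aquarium pump: 23.60 W × 13 h × 7 d = 2,148 Wh = 2.148 kWh
electric kettle: 1210 W × 0.958 h × 7 d = 8,114 Wh = 8.114 kWh
refrigerator: 133 W × 5.5 h × 7 d = 5,120 Wh = 5.12 kWh
Total energy = 2.148 + 8.114 + 5.12 = 15.38 kWh
Cost = 15.38 kWh × £0.268 = £4.12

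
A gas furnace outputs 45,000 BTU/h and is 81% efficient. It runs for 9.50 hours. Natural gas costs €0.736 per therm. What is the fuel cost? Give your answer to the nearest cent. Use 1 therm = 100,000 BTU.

Heat delivered = 45,000 BTU/h × 9.50 h = 427,500 BTU
Gas input = 427,500 / 0.810 = 527,778 BTU
= 527,778 / 100,000 = 5.278 therm
Cost = 5.278 × €0.736/therm = €3.88

€3.88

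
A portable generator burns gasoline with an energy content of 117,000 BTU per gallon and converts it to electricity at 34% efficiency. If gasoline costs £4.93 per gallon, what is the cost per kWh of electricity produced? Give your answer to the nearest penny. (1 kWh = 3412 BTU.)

Electrical output per gallon = 117,000 BTU × 0.34 / 3412 BTU/kWh = 11.66 kWh
Cost per kWh = £4.93 / 11.66 kWh = £0.423

£0.42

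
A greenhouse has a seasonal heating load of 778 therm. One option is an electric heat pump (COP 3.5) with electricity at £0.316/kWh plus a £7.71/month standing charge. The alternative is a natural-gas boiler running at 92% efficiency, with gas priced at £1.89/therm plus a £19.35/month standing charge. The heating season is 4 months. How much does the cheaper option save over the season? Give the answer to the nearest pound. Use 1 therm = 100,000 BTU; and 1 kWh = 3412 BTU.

Heat load = 778 therm × 100,000 = 77,800,000 BTU
Gas: input = 77,800,000 / 0.92 = 84,565,217 BTU = 845.7 therm → 845.7 × £1.89 = £1,598.28; + 4 × £19.35 standing = £1,675.68
Heat pump: 77,800,000 BTU / 3412 = 22,800 kWh heat; / 3.5 = 6,515 kWh in → × £0.316 = £2,058.68; + 4 × £7.71 standing = £2,089.52
Difference = |£1,675.68 − £2,089.52| = £413.84 ≈ £414

£414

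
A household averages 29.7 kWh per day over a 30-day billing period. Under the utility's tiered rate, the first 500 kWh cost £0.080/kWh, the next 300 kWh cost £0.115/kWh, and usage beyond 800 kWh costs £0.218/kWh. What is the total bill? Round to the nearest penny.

Usage = 29.7 kWh/day × 30 days = 891 kWh
First 500 kWh × £0.080 = £40.00
Next 300 kWh × £0.115 = £34.50
Remaining 91 kWh × £0.218 = £19.84
Total = £94.34

£94.34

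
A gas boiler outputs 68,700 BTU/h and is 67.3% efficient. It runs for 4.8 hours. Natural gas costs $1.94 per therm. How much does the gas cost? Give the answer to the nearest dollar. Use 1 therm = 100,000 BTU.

Heat delivered = 68,700 BTU/h × 4.8 h = 329,760 BTU
Gas input = 329,760 / 0.673 = 489,985 BTU
= 489,985 / 100,000 = 4.9 therm
Cost = 4.9 × $1.94/therm = $9.51 ≈ $10

$10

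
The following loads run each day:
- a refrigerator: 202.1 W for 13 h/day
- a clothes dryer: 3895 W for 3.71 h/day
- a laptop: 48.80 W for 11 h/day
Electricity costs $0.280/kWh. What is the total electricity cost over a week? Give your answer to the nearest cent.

refrigerator: 202.1 W × 13 h × 7 d = 18,391 Wh = 18.39 kWh
clothes dryer: 3895 W × 3.71 h × 7 d = 101,153 Wh = 101.2 kWh
laptop: 48.80 W × 11 h × 7 d = 3,758 Wh = 3.758 kWh
Total energy = 18.39 + 101.2 + 3.758 = 123.3 kWh
Cost = 123.3 kWh × $0.280 = $34.52

$34.52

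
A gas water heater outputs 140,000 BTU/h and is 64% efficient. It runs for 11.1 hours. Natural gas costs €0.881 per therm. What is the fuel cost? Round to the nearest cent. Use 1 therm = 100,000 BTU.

Heat delivered = 140,000 BTU/h × 11.1 h = 1,554,000 BTU
Gas input = 1,554,000 / 0.64 = 2,428,125 BTU
= 2,428,125 / 100,000 = 24.28 therm
Cost = 24.28 × €0.881/therm = €21.39

€21.39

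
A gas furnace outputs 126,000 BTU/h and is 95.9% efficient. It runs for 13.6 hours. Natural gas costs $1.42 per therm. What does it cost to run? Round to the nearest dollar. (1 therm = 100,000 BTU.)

$25

Heat delivered = 126,000 BTU/h × 13.6 h = 1,713,600 BTU
Gas input = 1,713,600 / 0.959 = 1,786,861 BTU
= 1,786,861 / 100,000 = 17.87 therm
Cost = 17.87 × $1.42/therm = $25.37 ≈ $25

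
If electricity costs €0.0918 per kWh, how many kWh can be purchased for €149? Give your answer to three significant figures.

1620 kWh

€149 / €0.0918 per kWh = 1,623 kWh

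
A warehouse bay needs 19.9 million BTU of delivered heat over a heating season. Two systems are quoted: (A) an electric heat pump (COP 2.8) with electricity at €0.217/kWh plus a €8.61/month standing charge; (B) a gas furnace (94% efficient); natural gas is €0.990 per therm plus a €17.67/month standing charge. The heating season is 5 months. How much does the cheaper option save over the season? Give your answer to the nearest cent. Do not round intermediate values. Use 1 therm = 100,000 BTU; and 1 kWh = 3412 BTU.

€197.12

Heat load = 19.9 × 10⁶ BTU = 19,900,000 BTU
Gas: input = 19,900,000 / 0.94 = 21,170,213 BTU = 211.7 therm → 211.7 × €0.990 = €209.59; + 5 × €17.67 standing = €297.94
Heat pump: 19,900,000 BTU / 3412 = 5,832 kWh heat; / 2.8 = 2,083 kWh in → × €0.217 = €452.01; + 5 × €8.61 standing = €495.06
Difference = |€297.94 − €495.06| = €197.12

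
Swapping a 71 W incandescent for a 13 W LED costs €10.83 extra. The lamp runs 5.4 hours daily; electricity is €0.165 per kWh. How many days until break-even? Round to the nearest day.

210 days

Power saved = 71 − 13 = 58 W
Daily energy saved = 58 W × 5.4 h = 313.2 Wh = 0.3132 kWh
Daily savings = 0.3132 × €0.165 = €0.0517
Payback = €10.83 / €0.0517 per day = 209.6 days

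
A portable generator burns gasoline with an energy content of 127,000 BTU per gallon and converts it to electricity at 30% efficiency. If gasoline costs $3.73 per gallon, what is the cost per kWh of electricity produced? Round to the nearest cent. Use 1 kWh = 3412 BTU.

$0.33

Electrical output per gallon = 127,000 BTU × 0.30 / 3412 BTU/kWh = 11.17 kWh
Cost per kWh = $3.73 / 11.17 kWh = $0.334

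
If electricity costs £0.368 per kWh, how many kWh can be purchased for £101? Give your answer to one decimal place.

£101 / £0.368 per kWh = 274.5 kWh

274.5 kWh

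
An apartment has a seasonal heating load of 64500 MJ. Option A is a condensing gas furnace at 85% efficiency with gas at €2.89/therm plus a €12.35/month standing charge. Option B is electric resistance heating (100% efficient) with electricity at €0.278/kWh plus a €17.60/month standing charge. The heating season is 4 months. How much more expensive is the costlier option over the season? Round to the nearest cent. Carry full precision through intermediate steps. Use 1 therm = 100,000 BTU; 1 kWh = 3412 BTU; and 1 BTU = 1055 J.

€2923.63

Heat load = 64500 MJ = 64,500,000,000 J / 1055 = 61,137,441 BTU
Gas: input = 61,137,441 / 0.85 = 71,926,401 BTU = 719.3 therm → 719.3 × €2.89 = €2,078.67; + 4 × €12.35 standing = €2,128.07
Electric: 61,137,441 BTU / 3412 = 17,920 kWh → × €0.278 = €4,981.30; + 4 × €17.60 standing = €5,051.70
Difference = |€2,128.07 − €5,051.70| = €2,923.63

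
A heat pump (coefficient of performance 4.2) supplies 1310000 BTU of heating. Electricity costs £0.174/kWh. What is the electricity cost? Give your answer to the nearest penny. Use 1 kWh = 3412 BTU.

£15.91

Heat delivered = 1,310,000 BTU / 3412 = 383.9 kWh
Electrical input = 383.9 kWh / 4.2 = 91.41 kWh
Cost = 91.41 × £0.174/kWh = £15.91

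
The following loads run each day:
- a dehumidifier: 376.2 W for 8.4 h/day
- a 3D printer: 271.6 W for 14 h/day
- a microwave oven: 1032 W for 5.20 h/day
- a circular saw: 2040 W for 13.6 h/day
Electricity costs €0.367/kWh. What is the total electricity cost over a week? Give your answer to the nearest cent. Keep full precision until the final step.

€102.95

dehumidifier: 376.2 W × 8.4 h × 7 d = 22,121 Wh = 22.12 kWh
3D printer: 271.6 W × 14 h × 7 d = 26,617 Wh = 26.62 kWh
microwave oven: 1032 W × 5.20 h × 7 d = 37,565 Wh = 37.56 kWh
circular saw: 2040 W × 13.6 h × 7 d = 194,208 Wh = 194.2 kWh
Total energy = 22.12 + 26.62 + 37.56 + 194.2 = 280.5 kWh
Cost = 280.5 kWh × €0.367 = €102.95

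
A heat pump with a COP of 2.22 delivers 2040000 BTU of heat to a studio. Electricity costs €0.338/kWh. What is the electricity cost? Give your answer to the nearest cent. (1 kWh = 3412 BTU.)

€91.03

Heat delivered = 2,040,000 BTU / 3412 = 597.9 kWh
Electrical input = 597.9 kWh / 2.22 = 269.3 kWh
Cost = 269.3 × €0.338/kWh = €91.03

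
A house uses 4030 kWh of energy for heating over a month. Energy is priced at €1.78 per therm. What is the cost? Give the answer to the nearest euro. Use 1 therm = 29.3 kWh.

4030 kWh × (0.03413 therm/kWh) = 137.5 therm
Cost = 137.5 therm × €1.78/therm = €244.83 ≈ €245

€245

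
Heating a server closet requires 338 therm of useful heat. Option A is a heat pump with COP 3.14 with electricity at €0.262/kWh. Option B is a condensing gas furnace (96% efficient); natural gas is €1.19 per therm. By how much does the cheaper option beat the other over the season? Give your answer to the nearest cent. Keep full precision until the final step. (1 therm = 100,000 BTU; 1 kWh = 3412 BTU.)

€407.59

Heat load = 338 therm × 100,000 = 33,800,000 BTU
Gas: input = 33,800,000 / 0.960 = 35,208,333 BTU = 352.1 therm → 352.1 × €1.19 = €418.98
Heat pump: 33,800,000 BTU / 3412 = 9,906 kWh heat; / 3.14 = 3,155 kWh in → × €0.262 = €826.57
Difference = |€418.98 − €826.57| = €407.59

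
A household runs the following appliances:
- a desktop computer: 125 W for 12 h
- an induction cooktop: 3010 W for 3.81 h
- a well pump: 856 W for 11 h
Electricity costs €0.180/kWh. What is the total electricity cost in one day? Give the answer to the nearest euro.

desktop computer: 125 W × 12 h = 1,500 Wh = 1.5 kWh
induction cooktop: 3010 W × 3.81 h = 11,468 Wh = 11.47 kWh
well pump: 856 W × 11 h = 9,416 Wh = 9.416 kWh
Total energy = 1.5 + 11.47 + 9.416 = 22.38 kWh
Cost = 22.38 kWh × €0.180 = €4.03 ≈ €4

€4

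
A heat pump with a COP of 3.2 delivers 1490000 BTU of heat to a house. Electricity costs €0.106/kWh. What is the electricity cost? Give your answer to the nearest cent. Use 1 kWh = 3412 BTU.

Heat delivered = 1,490,000 BTU / 3412 = 436.7 kWh
Electrical input = 436.7 kWh / 3.2 = 136.5 kWh
Cost = 136.5 × €0.106/kWh = €14.47

€14.47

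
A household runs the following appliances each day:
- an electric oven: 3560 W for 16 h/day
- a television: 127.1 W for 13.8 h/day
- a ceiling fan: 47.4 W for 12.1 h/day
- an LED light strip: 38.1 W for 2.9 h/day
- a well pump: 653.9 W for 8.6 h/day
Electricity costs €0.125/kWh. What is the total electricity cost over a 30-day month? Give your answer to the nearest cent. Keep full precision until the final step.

electric oven: 3560 W × 16 h × 30 d = 1,708,800 Wh = 1,709 kWh
television: 127.1 W × 13.8 h × 30 d = 52,619 Wh = 52.62 kWh
ceiling fan: 47.4 W × 12.1 h × 30 d = 17,206 Wh = 17.21 kWh
LED light strip: 38.1 W × 2.9 h × 30 d = 3,315 Wh = 3.315 kWh
well pump: 653.9 W × 8.6 h × 30 d = 168,706 Wh = 168.7 kWh
Total energy = 1,709 + 52.62 + 17.21 + 3.315 + 168.7 = 1,951 kWh
Cost = 1,951 kWh × €0.125 = €243.83

€243.83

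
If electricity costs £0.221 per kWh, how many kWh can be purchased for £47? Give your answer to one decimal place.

212.7 kWh

£47 / £0.221 per kWh = 212.7 kWh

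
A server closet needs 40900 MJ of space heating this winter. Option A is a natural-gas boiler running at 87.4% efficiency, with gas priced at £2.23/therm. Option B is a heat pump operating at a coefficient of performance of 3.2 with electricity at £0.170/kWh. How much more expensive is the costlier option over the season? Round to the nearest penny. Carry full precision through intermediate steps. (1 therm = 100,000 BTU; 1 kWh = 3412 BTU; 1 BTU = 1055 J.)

£385.54

Heat load = 40900 MJ = 40,900,000,000 J / 1055 = 38,767,773 BTU
Gas: input = 38,767,773 / 0.874 = 44,356,719 BTU = 443.6 therm → 443.6 × £2.23 = £989.15
Heat pump: 38,767,773 BTU / 3412 = 11,360 kWh heat; / 3.2 = 3,551 kWh in → × £0.170 = £603.62
Difference = |£989.15 − £603.62| = £385.54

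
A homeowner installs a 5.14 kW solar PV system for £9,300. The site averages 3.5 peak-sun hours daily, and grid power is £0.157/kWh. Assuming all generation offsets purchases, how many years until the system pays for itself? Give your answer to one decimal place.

Daily generation = 5.14 kW × 3.5 h = 17.99 kWh
Annual generation = 17.99 × 365 = 6566.3 kWh
Annual savings = 6566.3 × £0.157 = £1,030.92
Payback = £9,300 / £1,030.92 = 9.02 years

9.0 years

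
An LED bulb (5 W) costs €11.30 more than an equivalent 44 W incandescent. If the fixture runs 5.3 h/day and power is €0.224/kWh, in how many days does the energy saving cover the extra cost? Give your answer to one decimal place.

Power saved = 44 − 5 = 39 W
Daily energy saved = 39 W × 5.3 h = 206.7 Wh = 0.2067 kWh
Daily savings = 0.2067 × €0.224 = €0.0463
Payback = €11.30 / €0.0463 per day = 244.1 days

244.1 days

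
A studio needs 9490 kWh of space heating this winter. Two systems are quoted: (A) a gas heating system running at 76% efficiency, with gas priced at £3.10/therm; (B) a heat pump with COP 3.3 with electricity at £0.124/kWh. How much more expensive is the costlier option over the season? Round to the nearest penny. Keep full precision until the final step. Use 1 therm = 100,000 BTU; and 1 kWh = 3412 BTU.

Heat load = 9490 kWh × 3412 = 32,379,880 BTU
Gas: input = 32,379,880 / 0.76 = 42,605,105 BTU = 426.1 therm → 426.1 × £3.10 = £1,320.76
Heat pump: 32,379,880 BTU / 3412 = 9,490 kWh heat; / 3.3 = 2,876 kWh in → × £0.124 = £356.59
Difference = |£1,320.76 − £356.59| = £964.16

£964.16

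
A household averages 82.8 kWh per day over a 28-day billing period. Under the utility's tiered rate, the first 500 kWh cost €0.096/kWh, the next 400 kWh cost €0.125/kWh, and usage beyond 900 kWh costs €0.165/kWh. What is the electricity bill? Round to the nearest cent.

Usage = 82.8 kWh/day × 28 days = 2318.4 kWh
First 500 kWh × €0.096 = €48.00
Next 400 kWh × €0.125 = €50.00
Remaining 1418.4 kWh × €0.165 = €234.04
Total = €332.04

€332.04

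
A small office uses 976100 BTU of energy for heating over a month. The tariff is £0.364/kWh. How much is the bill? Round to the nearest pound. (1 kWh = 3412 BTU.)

976100 BTU × (0.00029308 kWh/BTU) = 286.1 kWh
Cost = 286.1 kWh × £0.364/kWh = £104.13 ≈ £104

£104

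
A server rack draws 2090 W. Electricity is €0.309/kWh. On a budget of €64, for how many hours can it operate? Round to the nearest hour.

99 h

Energy budget = €64 / €0.309 per kWh = 207.1 kWh = 207,120 Wh
Runtime = 207,120 Wh / 2090 W = 99.1 h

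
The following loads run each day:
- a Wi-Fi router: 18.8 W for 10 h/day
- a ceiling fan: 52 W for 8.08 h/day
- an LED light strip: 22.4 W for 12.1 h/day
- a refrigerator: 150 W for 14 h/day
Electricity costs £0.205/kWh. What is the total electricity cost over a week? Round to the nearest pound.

Wi-Fi router: 18.8 W × 10 h × 7 d = 1,316 Wh = 1.316 kWh
ceiling fan: 52 W × 8.08 h × 7 d = 2,941 Wh = 2.941 kWh
LED light strip: 22.4 W × 12.1 h × 7 d = 1,897 Wh = 1.897 kWh
refrigerator: 150 W × 14 h × 7 d = 14,700 Wh = 14.7 kWh
Total energy = 1.316 + 2.941 + 1.897 + 14.7 = 20.85 kWh
Cost = 20.85 kWh × £0.205 = £4.28 ≈ £4

£4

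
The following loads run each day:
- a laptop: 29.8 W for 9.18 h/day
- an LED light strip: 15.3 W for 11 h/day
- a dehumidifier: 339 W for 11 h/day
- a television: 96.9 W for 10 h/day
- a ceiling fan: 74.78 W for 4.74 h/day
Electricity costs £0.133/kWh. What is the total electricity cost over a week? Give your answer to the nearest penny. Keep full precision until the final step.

£5.12

laptop: 29.8 W × 9.18 h × 7 d = 1,915 Wh = 1.915 kWh
LED light strip: 15.3 W × 11 h × 7 d = 1,178 Wh = 1.178 kWh
dehumidifier: 339 W × 11 h × 7 d = 26,103 Wh = 26.1 kWh
television: 96.9 W × 10 h × 7 d = 6,783 Wh = 6.783 kWh
ceiling fan: 74.78 W × 4.74 h × 7 d = 2,481 Wh = 2.481 kWh
Total energy = 1.915 + 1.178 + 26.1 + 6.783 + 2.481 = 38.46 kWh
Cost = 38.46 kWh × £0.133 = £5.12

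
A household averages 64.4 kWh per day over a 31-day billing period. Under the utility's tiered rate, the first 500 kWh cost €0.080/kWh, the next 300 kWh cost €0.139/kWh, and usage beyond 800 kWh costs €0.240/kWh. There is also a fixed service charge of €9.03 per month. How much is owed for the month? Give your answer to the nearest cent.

€377.87

Usage = 64.4 kWh/day × 31 days = 1996.4 kWh
First 500 kWh × €0.080 = €40.00
Next 300 kWh × €0.139 = €41.70
Remaining 1196.4 kWh × €0.240 = €287.14
Energy charge = €368.84; + service €9.03 = €377.87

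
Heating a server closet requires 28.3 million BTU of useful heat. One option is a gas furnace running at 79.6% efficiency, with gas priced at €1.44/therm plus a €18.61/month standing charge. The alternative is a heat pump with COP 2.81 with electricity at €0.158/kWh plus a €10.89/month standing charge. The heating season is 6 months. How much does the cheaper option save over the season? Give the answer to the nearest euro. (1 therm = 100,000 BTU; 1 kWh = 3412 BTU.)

€92

Heat load = 28.3 × 10⁶ BTU = 28,300,000 BTU
Gas: input = 28,300,000 / 0.796 = 35,552,764 BTU = 355.5 therm → 355.5 × €1.44 = €511.96; + 6 × €18.61 standing = €623.62
Heat pump: 28,300,000 BTU / 3412 = 8,294 kWh heat; / 2.81 = 2,952 kWh in → × €0.158 = €466.37; + 6 × €10.89 standing = €531.71
Difference = |€623.62 − €531.71| = €91.91 ≈ €92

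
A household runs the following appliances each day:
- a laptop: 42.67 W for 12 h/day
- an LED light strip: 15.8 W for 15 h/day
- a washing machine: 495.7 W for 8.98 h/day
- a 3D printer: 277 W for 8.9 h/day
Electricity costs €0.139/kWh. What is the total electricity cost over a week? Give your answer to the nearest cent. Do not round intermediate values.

€7.46

laptop: 42.67 W × 12 h × 7 d = 3,584 Wh = 3.584 kWh
LED light strip: 15.8 W × 15 h × 7 d = 1,659 Wh = 1.659 kWh
washing machine: 495.7 W × 8.98 h × 7 d = 31,160 Wh = 31.16 kWh
3D printer: 277 W × 8.9 h × 7 d = 17,257 Wh = 17.26 kWh
Total energy = 3.584 + 1.659 + 31.16 + 17.26 = 53.66 kWh
Cost = 53.66 kWh × €0.139 = €7.46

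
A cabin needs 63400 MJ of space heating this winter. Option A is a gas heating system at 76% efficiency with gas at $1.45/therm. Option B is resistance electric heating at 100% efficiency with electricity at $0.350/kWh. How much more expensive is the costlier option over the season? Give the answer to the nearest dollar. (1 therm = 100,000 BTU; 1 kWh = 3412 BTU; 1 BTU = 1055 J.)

$5018

Heat load = 63400 MJ = 63,400,000,000 J / 1055 = 60,094,787 BTU
Gas: input = 60,094,787 / 0.76 = 79,072,088 BTU = 790.7 therm → 790.7 × $1.45 = $1,146.55
Electric: 60,094,787 BTU / 3412 = 17,610 kWh → × $0.350 = $6,164.47
Difference = |$1,146.55 − $6,164.47| = $5,017.93 ≈ $5018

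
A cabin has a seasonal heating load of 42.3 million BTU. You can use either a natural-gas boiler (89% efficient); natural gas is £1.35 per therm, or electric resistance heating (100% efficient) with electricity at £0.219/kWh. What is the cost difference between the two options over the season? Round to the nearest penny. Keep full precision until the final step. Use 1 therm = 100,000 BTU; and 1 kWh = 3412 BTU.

Heat load = 42.3 × 10⁶ BTU = 42,300,000 BTU
Gas: input = 42,300,000 / 0.89 = 47,528,090 BTU = 475.3 therm → 475.3 × £1.35 = £641.63
Electric: 42,300,000 BTU / 3412 = 12,400 kWh → × £0.219 = £2,715.04
Difference = |£641.63 − £2,715.04| = £2,073.41

£2073.41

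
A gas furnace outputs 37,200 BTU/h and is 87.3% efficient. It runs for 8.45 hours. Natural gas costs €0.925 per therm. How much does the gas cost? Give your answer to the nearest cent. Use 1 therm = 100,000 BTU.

Heat delivered = 37,200 BTU/h × 8.45 h = 314,340 BTU
Gas input = 314,340 / 0.873 = 360,069 BTU
= 360,069 / 100,000 = 3.601 therm
Cost = 3.601 × €0.925/therm = €3.33

€3.33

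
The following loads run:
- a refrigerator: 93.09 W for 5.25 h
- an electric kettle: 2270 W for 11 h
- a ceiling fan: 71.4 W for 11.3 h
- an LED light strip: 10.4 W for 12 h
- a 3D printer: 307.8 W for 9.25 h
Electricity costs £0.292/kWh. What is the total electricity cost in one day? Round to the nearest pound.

refrigerator: 93.09 W × 5.25 h = 489 Wh = 0.4887 kWh
electric kettle: 2270 W × 11 h = 24,970 Wh = 24.97 kWh
ceiling fan: 71.4 W × 11.3 h = 807 Wh = 0.8068 kWh
LED light strip: 10.4 W × 12 h = 125 Wh = 0.1248 kWh
3D printer: 307.8 W × 9.25 h = 2,847 Wh = 2.847 kWh
Total energy = 0.4887 + 24.97 + 0.8068 + 0.1248 + 2.847 = 29.24 kWh
Cost = 29.24 kWh × £0.292 = £8.54 ≈ £9

£9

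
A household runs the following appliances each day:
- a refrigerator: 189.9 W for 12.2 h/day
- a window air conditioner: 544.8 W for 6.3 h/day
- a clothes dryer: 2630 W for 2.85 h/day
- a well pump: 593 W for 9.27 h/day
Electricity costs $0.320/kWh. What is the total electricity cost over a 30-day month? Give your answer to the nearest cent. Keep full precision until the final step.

refrigerator: 189.9 W × 12.2 h × 30 d = 69,503 Wh = 69.5 kWh
window air conditioner: 544.8 W × 6.3 h × 30 d = 102,967 Wh = 103 kWh
clothes dryer: 2630 W × 2.85 h × 30 d = 224,865 Wh = 224.9 kWh
well pump: 593 W × 9.27 h × 30 d = 164,913 Wh = 164.9 kWh
Total energy = 69.5 + 103 + 224.9 + 164.9 = 562.2 kWh
Cost = 562.2 kWh × $0.320 = $179.92

$179.92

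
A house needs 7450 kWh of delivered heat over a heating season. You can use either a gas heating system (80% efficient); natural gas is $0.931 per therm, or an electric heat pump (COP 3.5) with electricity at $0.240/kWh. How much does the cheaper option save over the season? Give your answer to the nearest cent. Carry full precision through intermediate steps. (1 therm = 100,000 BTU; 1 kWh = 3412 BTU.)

$215.04

Heat load = 7450 kWh × 3412 = 25,419,400 BTU
Gas: input = 25,419,400 / 0.80 = 31,774,250 BTU = 317.7 therm → 317.7 × $0.931 = $295.82
Heat pump: 25,419,400 BTU / 3412 = 7,450 kWh heat; / 3.5 = 2,129 kWh in → × $0.240 = $510.86
Difference = |$295.82 − $510.86| = $215.04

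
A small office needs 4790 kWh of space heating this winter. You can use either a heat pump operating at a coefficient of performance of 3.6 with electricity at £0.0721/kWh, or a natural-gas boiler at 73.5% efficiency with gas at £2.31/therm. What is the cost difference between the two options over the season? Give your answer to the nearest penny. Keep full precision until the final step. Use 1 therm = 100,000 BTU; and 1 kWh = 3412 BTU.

Heat load = 4790 kWh × 3412 = 16,343,480 BTU
Gas: input = 16,343,480 / 0.735 = 22,236,027 BTU = 222.4 therm → 222.4 × £2.31 = £513.65
Heat pump: 16,343,480 BTU / 3412 = 4,790 kWh heat; / 3.6 = 1,331 kWh in → × £0.0721 = £95.93
Difference = |£513.65 − £95.93| = £417.72

£417.72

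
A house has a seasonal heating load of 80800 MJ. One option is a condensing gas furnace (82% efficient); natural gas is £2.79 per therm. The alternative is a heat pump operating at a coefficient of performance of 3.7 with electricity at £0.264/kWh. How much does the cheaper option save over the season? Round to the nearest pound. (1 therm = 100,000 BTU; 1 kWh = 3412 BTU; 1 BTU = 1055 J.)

£1004

Heat load = 80800 MJ = 80,800,000,000 J / 1055 = 76,587,678 BTU
Gas: input = 76,587,678 / 0.82 = 93,399,607 BTU = 934 therm → 934 × £2.79 = £2,605.85
Heat pump: 76,587,678 BTU / 3412 = 22,450 kWh heat; / 3.7 = 6,067 kWh in → × £0.264 = £1,601.59
Difference = |£2,605.85 − £1,601.59| = £1,004.26 ≈ £1004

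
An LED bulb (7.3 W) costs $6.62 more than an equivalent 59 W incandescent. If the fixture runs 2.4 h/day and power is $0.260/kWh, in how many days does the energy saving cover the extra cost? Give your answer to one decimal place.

Power saved = 59 − 7.3 = 51.7 W
Daily energy saved = 51.7 W × 2.4 h = 124.1 Wh = 0.12408 kWh
Daily savings = 0.12408 × $0.260 = $0.0323
Payback = $6.62 / $0.0323 per day = 205.2 days

205.2 days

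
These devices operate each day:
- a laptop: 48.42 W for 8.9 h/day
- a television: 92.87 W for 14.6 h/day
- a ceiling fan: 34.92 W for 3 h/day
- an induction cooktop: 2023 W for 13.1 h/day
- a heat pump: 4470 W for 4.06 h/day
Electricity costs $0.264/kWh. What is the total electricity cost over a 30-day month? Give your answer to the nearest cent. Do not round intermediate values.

laptop: 48.42 W × 8.9 h × 30 d = 12,928 Wh = 12.93 kWh
television: 92.87 W × 14.6 h × 30 d = 40,677 Wh = 40.68 kWh
ceiling fan: 34.92 W × 3 h × 30 d = 3,143 Wh = 3.143 kWh
induction cooktop: 2023 W × 13.1 h × 30 d = 795,039 Wh = 795 kWh
heat pump: 4470 W × 4.06 h × 30 d = 544,446 Wh = 544.4 kWh
Total energy = 12.93 + 40.68 + 3.143 + 795 + 544.4 = 1,396 kWh
Cost = 1,396 kWh × $0.264 = $368.61

$368.61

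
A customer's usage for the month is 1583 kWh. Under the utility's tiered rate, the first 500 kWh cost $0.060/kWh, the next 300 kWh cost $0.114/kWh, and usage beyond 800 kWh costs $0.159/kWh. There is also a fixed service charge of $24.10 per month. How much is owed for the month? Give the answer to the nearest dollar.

First 500 kWh × $0.060 = $30.00
Next 300 kWh × $0.114 = $34.20
Remaining 783 kWh × $0.159 = $124.50
Energy charge = $188.70; + service $24.10 = $212.80 ≈ $213

$213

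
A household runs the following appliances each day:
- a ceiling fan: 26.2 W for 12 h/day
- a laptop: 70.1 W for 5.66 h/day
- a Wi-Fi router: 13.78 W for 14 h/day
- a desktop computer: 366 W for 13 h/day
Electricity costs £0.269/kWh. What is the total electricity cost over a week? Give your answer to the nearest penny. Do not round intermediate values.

ceiling fan: 26.2 W × 12 h × 7 d = 2,201 Wh = 2.201 kWh
laptop: 70.1 W × 5.66 h × 7 d = 2,777 Wh = 2.777 kWh
Wi-Fi router: 13.78 W × 14 h × 7 d = 1,350 Wh = 1.35 kWh
desktop computer: 366 W × 13 h × 7 d = 33,306 Wh = 33.31 kWh
Total energy = 2.201 + 2.777 + 1.35 + 33.31 = 39.63 kWh
Cost = 39.63 kWh × £0.269 = £10.66

£10.66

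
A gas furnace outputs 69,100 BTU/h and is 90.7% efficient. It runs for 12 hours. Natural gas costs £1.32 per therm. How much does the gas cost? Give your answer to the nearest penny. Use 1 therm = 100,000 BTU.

£12.07

Heat delivered = 69,100 BTU/h × 12 h = 829,200 BTU
Gas input = 829,200 / 0.907 = 914,223 BTU
= 914,223 / 100,000 = 9.142 therm
Cost = 9.142 × £1.32/therm = £12.07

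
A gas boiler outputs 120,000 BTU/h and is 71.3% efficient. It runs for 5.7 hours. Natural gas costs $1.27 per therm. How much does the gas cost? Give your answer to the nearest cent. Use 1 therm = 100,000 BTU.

$12.18

Heat delivered = 120,000 BTU/h × 5.7 h = 684,000 BTU
Gas input = 684,000 / 0.713 = 959,327 BTU
= 959,327 / 100,000 = 9.593 therm
Cost = 9.593 × $1.27/therm = $12.18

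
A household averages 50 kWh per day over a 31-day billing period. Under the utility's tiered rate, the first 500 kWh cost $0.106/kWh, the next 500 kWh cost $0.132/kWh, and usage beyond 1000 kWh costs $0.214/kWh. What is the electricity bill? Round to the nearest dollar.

$237

Usage = 50 kWh/day × 31 days = 1550 kWh
First 500 kWh × $0.106 = $53.00
Next 500 kWh × $0.132 = $66.00
Remaining 550 kWh × $0.214 = $117.70
Total = $236.70 ≈ $237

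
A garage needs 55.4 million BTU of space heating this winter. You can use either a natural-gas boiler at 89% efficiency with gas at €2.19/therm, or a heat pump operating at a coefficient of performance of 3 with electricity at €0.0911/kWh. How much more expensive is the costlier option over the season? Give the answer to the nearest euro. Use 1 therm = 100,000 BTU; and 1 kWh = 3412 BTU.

€870

Heat load = 55.4 × 10⁶ BTU = 55,400,000 BTU
Gas: input = 55,400,000 / 0.89 = 62,247,191 BTU = 622.5 therm → 622.5 × €2.19 = €1,363.21
Heat pump: 55,400,000 BTU / 3412 = 16,240 kWh heat; / 3 = 5,412 kWh in → × €0.0911 = €493.06
Difference = |€1,363.21 − €493.06| = €870.16 ≈ €870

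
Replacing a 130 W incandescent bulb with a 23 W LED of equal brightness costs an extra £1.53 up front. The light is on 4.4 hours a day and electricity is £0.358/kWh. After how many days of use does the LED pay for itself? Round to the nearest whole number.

9 days

Power saved = 130 − 23 = 107 W
Daily energy saved = 107 W × 4.4 h = 470.8 Wh = 0.4708 kWh
Daily savings = 0.4708 × £0.358 = £0.1685
Payback = £1.53 / £0.1685 per day = 9.078 days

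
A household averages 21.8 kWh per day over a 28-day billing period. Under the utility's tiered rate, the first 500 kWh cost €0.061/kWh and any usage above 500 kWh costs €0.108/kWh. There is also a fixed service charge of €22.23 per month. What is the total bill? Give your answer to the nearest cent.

Usage = 21.8 kWh/day × 28 days = 610.4 kWh
First 500 kWh × €0.061 = €30.50
Remaining 110.4 kWh × €0.108 = €11.92
Energy charge = €42.42; + service €22.23 = €64.65

€64.65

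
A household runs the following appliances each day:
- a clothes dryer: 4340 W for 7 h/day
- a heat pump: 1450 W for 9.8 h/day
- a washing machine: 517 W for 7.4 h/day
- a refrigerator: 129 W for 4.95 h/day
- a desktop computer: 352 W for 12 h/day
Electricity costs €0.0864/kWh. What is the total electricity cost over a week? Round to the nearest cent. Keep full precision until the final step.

€32.22

clothes dryer: 4340 W × 7 h × 7 d = 212,660 Wh = 212.7 kWh
heat pump: 1450 W × 9.8 h × 7 d = 99,470 Wh = 99.47 kWh
washing machine: 517 W × 7.4 h × 7 d = 26,781 Wh = 26.78 kWh
refrigerator: 129 W × 4.95 h × 7 d = 4,470 Wh = 4.47 kWh
desktop computer: 352 W × 12 h × 7 d = 29,568 Wh = 29.57 kWh
Total energy = 212.7 + 99.47 + 26.78 + 4.47 + 29.57 = 372.9 kWh
Cost = 372.9 kWh × €0.0864 = €32.22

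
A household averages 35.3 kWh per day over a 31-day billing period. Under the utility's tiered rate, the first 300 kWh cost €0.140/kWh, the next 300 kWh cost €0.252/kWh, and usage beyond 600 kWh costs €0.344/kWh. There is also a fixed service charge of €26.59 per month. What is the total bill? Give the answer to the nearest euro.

€314

Usage = 35.3 kWh/day × 31 days = 1094.3 kWh
First 300 kWh × €0.140 = €42.00
Next 300 kWh × €0.252 = €75.60
Remaining 494.3 kWh × €0.344 = €170.04
Energy charge = €287.64; + service €26.59 = €314.23 ≈ €314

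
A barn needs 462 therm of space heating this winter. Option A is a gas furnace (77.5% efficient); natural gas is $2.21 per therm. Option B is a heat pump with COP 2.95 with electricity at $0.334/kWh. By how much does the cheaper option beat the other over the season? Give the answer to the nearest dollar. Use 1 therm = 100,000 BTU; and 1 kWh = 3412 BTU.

$216

Heat load = 462 therm × 100,000 = 46,200,000 BTU
Gas: input = 46,200,000 / 0.775 = 59,612,903 BTU = 596.1 therm → 596.1 × $2.21 = $1,317.45
Heat pump: 46,200,000 BTU / 3412 = 13,540 kWh heat; / 2.95 = 4,590 kWh in → × $0.334 = $1,533.05
Difference = |$1,317.45 − $1,533.05| = $215.61 ≈ $216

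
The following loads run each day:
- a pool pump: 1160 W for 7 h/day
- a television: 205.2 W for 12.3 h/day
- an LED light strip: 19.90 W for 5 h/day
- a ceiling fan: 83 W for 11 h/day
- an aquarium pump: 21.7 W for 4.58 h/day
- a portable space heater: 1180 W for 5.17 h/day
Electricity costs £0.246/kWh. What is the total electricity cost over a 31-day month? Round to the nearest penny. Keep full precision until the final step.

pool pump: 1160 W × 7 h × 31 d = 251,720 Wh = 251.7 kWh
television: 205.2 W × 12.3 h × 31 d = 78,243 Wh = 78.24 kWh
LED light strip: 19.90 W × 5 h × 31 d = 3,084 Wh = 3.084 kWh
ceiling fan: 83 W × 11 h × 31 d = 28,303 Wh = 28.3 kWh
aquarium pump: 21.7 W × 4.58 h × 31 d = 3,081 Wh = 3.081 kWh
portable space heater: 1180 W × 5.17 h × 31 d = 189,119 Wh = 189.1 kWh
Total energy = 251.7 + 78.24 + 3.084 + 28.3 + 3.081 + 189.1 = 553.5 kWh
Cost = 553.5 kWh × £0.246 = £136.17

£136.17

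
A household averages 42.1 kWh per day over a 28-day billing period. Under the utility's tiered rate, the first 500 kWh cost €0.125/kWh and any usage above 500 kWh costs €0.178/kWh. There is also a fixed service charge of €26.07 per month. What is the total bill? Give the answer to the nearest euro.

€209

Usage = 42.1 kWh/day × 28 days = 1178.8 kWh
First 500 kWh × €0.125 = €62.50
Remaining 678.8 kWh × €0.178 = €120.83
Energy charge = €183.33; + service €26.07 = €209.40 ≈ €209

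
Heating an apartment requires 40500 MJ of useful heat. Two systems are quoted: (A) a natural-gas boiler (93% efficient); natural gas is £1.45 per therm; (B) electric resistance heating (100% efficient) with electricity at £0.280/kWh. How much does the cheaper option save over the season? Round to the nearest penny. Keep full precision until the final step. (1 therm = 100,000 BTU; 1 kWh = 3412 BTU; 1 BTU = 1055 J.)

Heat load = 40500 MJ = 40,500,000,000 J / 1055 = 38,388,626 BTU
Gas: input = 38,388,626 / 0.93 = 41,278,092 BTU = 412.8 therm → 412.8 × £1.45 = £598.53
Electric: 38,388,626 BTU / 3412 = 11,250 kWh → × £0.280 = £3,150.30
Difference = |£598.53 − £3,150.30| = £2,551.77

£2551.77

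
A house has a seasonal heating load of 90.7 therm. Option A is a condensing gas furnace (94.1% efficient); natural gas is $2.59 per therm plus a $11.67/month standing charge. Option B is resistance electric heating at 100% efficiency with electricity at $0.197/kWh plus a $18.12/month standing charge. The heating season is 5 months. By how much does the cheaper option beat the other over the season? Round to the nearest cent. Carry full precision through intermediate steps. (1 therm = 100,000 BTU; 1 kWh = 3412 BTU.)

Heat load = 90.7 therm × 100,000 = 9,070,000 BTU
Gas: input = 9,070,000 / 0.941 = 9,638,682 BTU = 96.39 therm → 96.39 × $2.59 = $249.64; + 5 × $11.67 standing = $307.99
Electric: 9,070,000 BTU / 3412 = 2,658 kWh → × $0.197 = $523.68; + 5 × $18.12 standing = $614.28
Difference = |$307.99 − $614.28| = $306.29

$306.29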